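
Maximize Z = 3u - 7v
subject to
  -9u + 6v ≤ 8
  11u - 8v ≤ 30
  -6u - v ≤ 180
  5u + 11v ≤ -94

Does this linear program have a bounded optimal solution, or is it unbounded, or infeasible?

Vertices and Z = 3u - 7v:
  (-1088/45, -524/15) → Z = 172
  (-652/129, -806/129) → Z = 3686/129
  (-1410/59, -2160/59) → Z = 10890/59
  (-422/161, -1184/161) → Z = 7022/161
The feasible region has finitely many vertices and no improving ray; the maximum is 10890/59 at (-1410/59, -2160/59).

bounded optimum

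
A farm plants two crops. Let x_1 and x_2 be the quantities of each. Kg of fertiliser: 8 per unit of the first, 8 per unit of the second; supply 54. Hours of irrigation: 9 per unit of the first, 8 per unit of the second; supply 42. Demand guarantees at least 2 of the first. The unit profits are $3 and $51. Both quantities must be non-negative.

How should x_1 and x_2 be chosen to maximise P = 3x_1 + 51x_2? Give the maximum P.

x_1 = 2, x_2 = 3, maximum P = 159

Feasible corners and P = 3x_1 + 51x_2:
  (14/3, 0) → P = 14
  (2, 0) → P = 6
  (2, 3) → P = 159

The optimum lies where 9x_1 + 8x_2 = 42 and x_1 = 2.
Solving simultaneously gives x_1 = 2, x_2 = 3.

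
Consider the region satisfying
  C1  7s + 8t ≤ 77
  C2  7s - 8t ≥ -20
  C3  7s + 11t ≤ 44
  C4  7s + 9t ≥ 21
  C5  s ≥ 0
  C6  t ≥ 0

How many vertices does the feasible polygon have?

Of the 15 pairwise boundary intersections, those satisfying every inequality are:
  (132/133, 64/19)
  (0, 5/2)
  (44/7, 0)
  (0, 7/3)
  (3, 0)

5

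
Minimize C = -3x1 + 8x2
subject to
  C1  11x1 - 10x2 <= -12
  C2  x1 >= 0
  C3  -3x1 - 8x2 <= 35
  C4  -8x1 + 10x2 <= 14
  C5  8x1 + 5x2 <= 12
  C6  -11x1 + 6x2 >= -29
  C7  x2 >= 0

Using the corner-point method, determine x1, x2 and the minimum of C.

Vertices and C = -3x1 + 8x2:
  (0, 6/5) → C = 48/5
  (4/9, 76/45) → C = 548/45
  (0, 7/5) → C = 56/5
  (5/12, 26/15) → C = 757/60

x1 = 0, x2 = 6/5, minimum C = 48/5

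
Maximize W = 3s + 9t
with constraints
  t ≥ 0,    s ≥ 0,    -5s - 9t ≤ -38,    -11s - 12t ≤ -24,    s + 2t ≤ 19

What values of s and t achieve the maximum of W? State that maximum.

s = 0, t = 19/2, maximum W = 171/2

Corner points and W = 3s + 9t:
  (38/5, 0) → W = 114/5
  (19, 0) → W = 57
  (0, 38/9) → W = 38
  (0, 19/2) → W = 171/2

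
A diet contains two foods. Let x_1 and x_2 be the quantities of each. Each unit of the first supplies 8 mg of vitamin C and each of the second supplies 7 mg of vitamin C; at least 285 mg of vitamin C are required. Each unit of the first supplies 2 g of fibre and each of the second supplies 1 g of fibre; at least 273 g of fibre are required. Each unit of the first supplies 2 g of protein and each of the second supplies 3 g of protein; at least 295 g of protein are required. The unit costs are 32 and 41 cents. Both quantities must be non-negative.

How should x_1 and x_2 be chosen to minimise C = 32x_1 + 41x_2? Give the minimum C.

Feasible corners and C = 32x_1 + 41x_2:
  (0, 273) → C = 11193
  (295/2, 0) → C = 4720
  (131, 11) → C = 4643
The feasible region is unbounded (it extends along (0, 1), (1, 0)), but C strictly increases along every unbounded feasible direction, so there is no improving ray and the minimum is attained at a vertex.

At the optimal vertex, 2x_1 + x_2 = 273 and 2x_1 + 3x_2 = 295.
Solving simultaneously gives x_1 = 131, x_2 = 11.

x_1 = 131, x_2 = 11, minimum C = 4643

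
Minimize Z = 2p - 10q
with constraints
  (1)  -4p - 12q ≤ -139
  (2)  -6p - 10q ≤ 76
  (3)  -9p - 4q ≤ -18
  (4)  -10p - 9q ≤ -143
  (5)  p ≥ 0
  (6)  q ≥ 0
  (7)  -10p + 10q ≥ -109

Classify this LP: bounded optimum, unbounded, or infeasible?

unbounded

From the feasible point (155/28, 409/42), moving in the direction (0, 1) keeps every constraint satisfied while Z decreases without bound.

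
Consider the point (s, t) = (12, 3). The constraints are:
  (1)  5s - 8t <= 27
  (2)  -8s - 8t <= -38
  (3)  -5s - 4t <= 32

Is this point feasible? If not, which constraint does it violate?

Constraint (1): 5s - 8t = 36, which is not ≤ 27. All other constraints are satisfied.

not feasible — violates (1)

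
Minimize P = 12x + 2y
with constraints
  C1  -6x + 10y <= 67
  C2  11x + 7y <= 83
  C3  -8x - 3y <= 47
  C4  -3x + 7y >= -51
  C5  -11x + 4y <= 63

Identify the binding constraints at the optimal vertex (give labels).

Vertices and P = 12x + 2y:
  (19/8, 65/8) → P = 179/4
  (-181/43, 359/86) → P = -1813/43
  (67/7, -156/49) → P = 5316/49
  (-176/65, -549/65) → P = -642/13
  (-29/5, -1/5) → P = -70

The minimum is at (-29/5, -1/5). Substituting into each constraint, equality holds for C3 and C5; the remaining constraints have slack.

C3 and C5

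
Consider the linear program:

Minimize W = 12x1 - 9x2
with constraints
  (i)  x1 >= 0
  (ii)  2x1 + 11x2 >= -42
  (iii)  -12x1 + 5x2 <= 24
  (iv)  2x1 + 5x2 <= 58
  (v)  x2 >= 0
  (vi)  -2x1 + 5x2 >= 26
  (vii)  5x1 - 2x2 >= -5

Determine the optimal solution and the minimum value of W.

x1 = 91/29, x2 = 300/29, minimum W = -1608/29

Corner points and W = 12x1 - 9x2:
  (8, 42/5) → W = 102/5
  (91/29, 300/29) → W = -1608/29
  (9/7, 40/7) → W = -36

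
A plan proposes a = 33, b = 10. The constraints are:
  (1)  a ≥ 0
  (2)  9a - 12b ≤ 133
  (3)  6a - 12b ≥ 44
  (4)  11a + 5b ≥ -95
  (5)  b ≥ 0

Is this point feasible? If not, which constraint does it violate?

Constraint (2): 9a - 12b = 177, which is not ≤ 133. All other constraints are satisfied.

not feasible — violates (2)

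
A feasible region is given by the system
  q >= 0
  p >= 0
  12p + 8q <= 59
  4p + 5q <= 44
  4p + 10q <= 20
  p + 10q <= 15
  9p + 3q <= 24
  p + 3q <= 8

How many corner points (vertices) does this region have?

5

Pairwise boundary intersections that survive every other constraint:
  (0, 0)
  (8/3, 0)
  (0, 3/2)
  (5/3, 4/3)
  (30/13, 14/13)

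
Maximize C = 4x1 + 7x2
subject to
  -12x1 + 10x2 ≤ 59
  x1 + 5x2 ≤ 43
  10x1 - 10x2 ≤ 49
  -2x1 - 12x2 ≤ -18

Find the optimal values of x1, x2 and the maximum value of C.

Feasible corners and C = 4x1 + 7x2:
  (27/14, 115/14) → C = 913/14
  (-132/41, 167/82) → C = 113/82
  (45/4, 127/20) → C = 1789/20
  (192/35, 41/70) → C = 1823/70

At the optimal vertex, x1 + 5x2 = 43 and 10x1 - 10x2 = 49.
Solving simultaneously gives x1 = 45/4, x2 = 127/20.

x1 = 45/4, x2 = 127/20, maximum C = 1789/20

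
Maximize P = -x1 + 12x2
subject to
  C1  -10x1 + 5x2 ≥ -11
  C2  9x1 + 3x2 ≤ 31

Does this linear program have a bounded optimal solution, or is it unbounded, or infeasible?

From the feasible point (188/75, 211/75), moving in the direction (-3, 9) keeps every constraint satisfied while P increases without bound.

unbounded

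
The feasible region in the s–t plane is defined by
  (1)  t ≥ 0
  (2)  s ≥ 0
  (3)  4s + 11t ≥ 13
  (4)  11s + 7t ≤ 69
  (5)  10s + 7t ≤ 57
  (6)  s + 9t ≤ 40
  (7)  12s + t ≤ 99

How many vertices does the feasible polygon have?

5

Of the 21 pairwise boundary intersections, those satisfying every inequality are:
  (13/4, 0)
  (57/10, 0)
  (0, 13/11)
  (0, 40/9)
  (233/83, 343/83)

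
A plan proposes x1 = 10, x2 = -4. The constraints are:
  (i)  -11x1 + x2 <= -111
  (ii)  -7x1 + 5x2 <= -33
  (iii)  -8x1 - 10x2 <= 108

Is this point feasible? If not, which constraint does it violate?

feasible

(i): -114 ≤ -111 ✓
(ii): -90 ≤ -33 ✓
(iii): -40 ≤ 108 ✓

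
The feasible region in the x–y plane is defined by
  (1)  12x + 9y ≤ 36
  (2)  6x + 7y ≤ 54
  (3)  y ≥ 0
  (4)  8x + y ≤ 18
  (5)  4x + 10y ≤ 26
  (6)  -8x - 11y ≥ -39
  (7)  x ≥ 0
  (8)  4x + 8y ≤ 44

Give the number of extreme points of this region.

The feasible vertices (each the meet of two boundaries and inside every other half-plane) are:
  (21/10, 6/5)
  (3/2, 2)
  (9/4, 0)
  (0, 0)
  (0, 13/5)

5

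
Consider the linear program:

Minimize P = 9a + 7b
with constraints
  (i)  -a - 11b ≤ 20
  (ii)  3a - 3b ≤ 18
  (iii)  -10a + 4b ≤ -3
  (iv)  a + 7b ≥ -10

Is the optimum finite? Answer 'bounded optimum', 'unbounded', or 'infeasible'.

bounded optimum

Feasible corners and P = 9a + 7b:
  (4, -2) → P = 22
  (-19/74, -103/74) → P = -446/37
The feasible region has finitely many vertices and no improving ray; the minimum is -446/37 at (-19/74, -103/74).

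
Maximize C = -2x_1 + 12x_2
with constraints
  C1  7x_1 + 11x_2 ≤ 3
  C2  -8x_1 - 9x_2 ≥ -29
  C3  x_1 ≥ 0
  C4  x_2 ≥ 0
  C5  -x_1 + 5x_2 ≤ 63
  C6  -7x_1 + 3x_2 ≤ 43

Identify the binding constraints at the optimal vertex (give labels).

C1 and C3

Corner points and C = -2x_1 + 12x_2:
  (0, 3/11) → C = 36/11
  (3/7, 0) → C = -6/7
  (0, 0) → C = 0

The maximum is at (0, 3/11). Substituting into each constraint, equality holds for C1 and C3; the remaining constraints have slack.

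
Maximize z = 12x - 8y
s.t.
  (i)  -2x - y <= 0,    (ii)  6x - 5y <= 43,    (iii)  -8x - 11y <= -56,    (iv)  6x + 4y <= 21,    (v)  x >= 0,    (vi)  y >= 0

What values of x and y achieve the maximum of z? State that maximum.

x = 7/34, y = 84/17, maximum z = -630/17

Extreme points and z = 12x - 8y:
  (7/34, 84/17) → z = -630/17
  (0, 56/11) → z = -448/11
  (0, 21/4) → z = -42

The binding constraints are -8x - 11y = -56 and 6x + 4y = 21.
Solving simultaneously gives x = 7/34, y = 84/17.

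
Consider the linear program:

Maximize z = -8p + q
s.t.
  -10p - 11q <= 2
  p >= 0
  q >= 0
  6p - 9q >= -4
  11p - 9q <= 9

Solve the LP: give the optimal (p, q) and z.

p = 0, q = 4/9, maximum z = 4/9

Vertices and z = -8p + q:
  (0, 0) → z = 0
  (0, 4/9) → z = 4/9
  (9/11, 0) → z = -72/11
  (13/5, 98/45) → z = -838/45

The binding constraints are p = 0 and 6p - 9q = -4.
Solving simultaneously gives p = 0, q = 4/9.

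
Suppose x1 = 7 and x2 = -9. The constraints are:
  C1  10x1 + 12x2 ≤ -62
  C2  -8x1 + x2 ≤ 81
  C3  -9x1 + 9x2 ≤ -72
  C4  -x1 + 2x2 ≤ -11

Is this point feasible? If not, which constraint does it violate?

not feasible — violates C1

Constraint C1: 10x1 + 12x2 = -38, which is not ≤ -62. All other constraints are satisfied.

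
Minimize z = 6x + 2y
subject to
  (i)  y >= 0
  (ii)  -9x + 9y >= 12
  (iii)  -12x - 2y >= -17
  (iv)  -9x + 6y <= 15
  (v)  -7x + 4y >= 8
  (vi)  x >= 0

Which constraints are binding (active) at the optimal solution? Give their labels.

Corner points and z = 6x + 2y:
  (4/5, 37/10) → z = 61/5
  (26/31, 215/62) → z = 371/31
  (0, 5/2) → z = 5
  (0, 2) → z = 4

The minimum is at (0, 2). Substituting into each constraint, equality holds for (v) and (vi); the remaining constraints have slack.

(v) and (vi)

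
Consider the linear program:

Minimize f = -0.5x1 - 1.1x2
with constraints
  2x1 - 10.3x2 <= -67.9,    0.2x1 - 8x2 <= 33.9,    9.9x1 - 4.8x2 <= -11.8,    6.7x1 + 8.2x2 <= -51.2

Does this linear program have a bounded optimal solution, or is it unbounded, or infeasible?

unbounded

From the feasible point (-89237/1394, -4069/697), moving in the direction (-8.2, 6.7) keeps every constraint satisfied while f decreases without bound.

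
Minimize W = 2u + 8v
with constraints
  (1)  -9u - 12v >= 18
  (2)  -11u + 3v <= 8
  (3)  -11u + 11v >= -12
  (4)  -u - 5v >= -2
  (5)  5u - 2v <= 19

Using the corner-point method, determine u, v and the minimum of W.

u = -31/22, v = -5/2, minimum W = -251/11

Extreme points and W = 2u + 8v:
  (-50/53, -42/53) → W = -436/53
  (-18/77, -102/77) → W = -852/77
  (-31/22, -5/2) → W = -251/11

The binding constraints are -11u + 3v = 8 and -11u + 11v = -12.
Solving simultaneously gives u = -31/22, v = -5/2.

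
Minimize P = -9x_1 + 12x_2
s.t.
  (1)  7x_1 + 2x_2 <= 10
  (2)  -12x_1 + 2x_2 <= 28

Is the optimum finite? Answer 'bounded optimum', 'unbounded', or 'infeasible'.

unbounded

From the feasible point (-18/19, 158/19), moving in the direction (2, -7) keeps every constraint satisfied while P decreases without bound.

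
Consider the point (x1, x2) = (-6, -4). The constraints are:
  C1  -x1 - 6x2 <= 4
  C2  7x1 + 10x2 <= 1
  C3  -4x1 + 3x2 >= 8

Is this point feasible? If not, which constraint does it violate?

Constraint C1: -x1 - 6x2 = 30, which is not ≤ 4. All other constraints are satisfied.

not feasible — violates C1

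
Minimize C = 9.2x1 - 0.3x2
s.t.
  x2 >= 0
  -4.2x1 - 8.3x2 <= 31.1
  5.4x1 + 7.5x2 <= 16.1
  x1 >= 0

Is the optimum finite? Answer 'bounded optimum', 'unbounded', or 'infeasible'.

bounded optimum

Vertices and C = 9.2x1 - 0.3x2:
  (161/54, 0) → C = 3703/135
  (0, 0) → C = 0
  (0, 161/75) → C = -0.644
The feasible region has finitely many vertices and no improving ray; the minimum is -0.644 at (0, 161/75).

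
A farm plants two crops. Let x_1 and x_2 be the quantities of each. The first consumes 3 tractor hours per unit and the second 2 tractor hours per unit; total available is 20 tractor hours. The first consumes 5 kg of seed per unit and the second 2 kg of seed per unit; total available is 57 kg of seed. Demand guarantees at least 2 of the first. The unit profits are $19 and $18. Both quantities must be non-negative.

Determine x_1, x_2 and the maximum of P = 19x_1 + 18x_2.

x_1 = 2, x_2 = 7, maximum P = 164

Extreme points and P = 19x_1 + 18x_2:
  (20/3, 0) → P = 380/3
  (2, 0) → P = 38
  (2, 7) → P = 164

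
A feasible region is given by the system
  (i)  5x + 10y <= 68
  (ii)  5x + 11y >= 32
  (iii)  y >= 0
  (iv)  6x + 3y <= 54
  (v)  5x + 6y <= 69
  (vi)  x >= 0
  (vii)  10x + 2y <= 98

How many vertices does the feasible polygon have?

Intersecting each pair of boundary lines and keeping only the points that satisfy every inequality leaves:
  (112/15, 46/15)
  (0, 34/5)
  (32/5, 0)
  (0, 32/11)
  (9, 0)

5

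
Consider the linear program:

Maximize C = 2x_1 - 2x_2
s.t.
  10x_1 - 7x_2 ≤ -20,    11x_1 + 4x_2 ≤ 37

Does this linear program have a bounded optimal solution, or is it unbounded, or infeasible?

unbounded

From the feasible point (179/117, 590/117), moving in the direction (-7, -10) keeps every constraint satisfied while C increases without bound.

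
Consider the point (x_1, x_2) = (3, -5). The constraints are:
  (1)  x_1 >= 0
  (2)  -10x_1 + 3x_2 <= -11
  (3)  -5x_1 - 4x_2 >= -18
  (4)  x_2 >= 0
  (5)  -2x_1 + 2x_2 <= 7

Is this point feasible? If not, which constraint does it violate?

not feasible — violates (4)

Constraint (4): x_2 = -5, which is not ≥ 0. All other constraints are satisfied.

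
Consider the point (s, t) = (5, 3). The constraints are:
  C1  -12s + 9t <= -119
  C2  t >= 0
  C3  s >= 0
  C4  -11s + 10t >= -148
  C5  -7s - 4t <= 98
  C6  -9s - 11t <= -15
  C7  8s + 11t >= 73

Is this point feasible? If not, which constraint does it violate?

Constraint C1: -12s + 9t = -33, which is not ≤ -119. All other constraints are satisfied.

not feasible — violates C1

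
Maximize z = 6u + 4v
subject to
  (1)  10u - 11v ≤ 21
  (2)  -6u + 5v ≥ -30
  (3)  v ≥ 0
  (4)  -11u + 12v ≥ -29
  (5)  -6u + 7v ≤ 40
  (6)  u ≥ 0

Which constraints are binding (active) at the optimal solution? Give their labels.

Extreme points and z = 6u + 4v:
  (225/16, 87/8) → z = 1023/8
  (21/10, 0) → z = 63/5
  (205/6, 35) → z = 345
  (0, 0) → z = 0
  (0, 40/7) → z = 160/7

The maximum is at (205/6, 35). Substituting into each constraint, equality holds for (2) and (5); the remaining constraints have slack.

(2) and (5)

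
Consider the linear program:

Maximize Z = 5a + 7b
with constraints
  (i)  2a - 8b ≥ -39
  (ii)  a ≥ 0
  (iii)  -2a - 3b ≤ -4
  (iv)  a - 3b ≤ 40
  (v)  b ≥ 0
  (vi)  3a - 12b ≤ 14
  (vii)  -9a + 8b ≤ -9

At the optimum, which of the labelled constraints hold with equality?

(i) and (iv)

Corner points and Z = 5a + 7b:
  (437/2, 119/2) → Z = 1509
  (48/7, 369/56) → Z = 4503/56
  (2, 0) → Z = 10
  (59/43, 18/43) → Z = 421/43
  (146, 106/3) → Z = 2932/3
  (14/3, 0) → Z = 70/3

The maximum is at (437/2, 119/2). Substituting into each constraint, equality holds for (i) and (iv); the remaining constraints have slack.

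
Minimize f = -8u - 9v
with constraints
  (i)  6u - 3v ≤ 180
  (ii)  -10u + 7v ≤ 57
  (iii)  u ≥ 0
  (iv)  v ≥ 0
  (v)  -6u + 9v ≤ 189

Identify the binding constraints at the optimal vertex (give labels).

Extreme points and f = -8u - 9v:
  (30, 0) → f = -240
  (243/4, 123/2) → f = -2079/2
  (0, 57/7) → f = -513/7
  (135/8, 129/4) → f = -1701/4
  (0, 0) → f = 0

The minimum is at (243/4, 123/2). Substituting into each constraint, equality holds for (i) and (v); the remaining constraints have slack.

(i) and (v)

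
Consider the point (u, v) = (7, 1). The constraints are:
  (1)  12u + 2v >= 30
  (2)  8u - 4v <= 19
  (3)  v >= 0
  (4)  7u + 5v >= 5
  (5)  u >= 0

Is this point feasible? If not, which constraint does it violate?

Constraint (2): 8u - 4v = 52, which is not ≤ 19. All other constraints are satisfied.

not feasible — violates (2)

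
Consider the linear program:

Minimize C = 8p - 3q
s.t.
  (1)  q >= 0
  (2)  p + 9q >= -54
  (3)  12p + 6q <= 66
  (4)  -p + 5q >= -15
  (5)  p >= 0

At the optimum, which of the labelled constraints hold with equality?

Feasible corners and C = 8p - 3q:
  (11/2, 0) → C = 44
  (0, 0) → C = 0
  (0, 11) → C = -33

The minimum is at (0, 11). Substituting into each constraint, equality holds for (3) and (5); the remaining constraints have slack.

(3) and (5)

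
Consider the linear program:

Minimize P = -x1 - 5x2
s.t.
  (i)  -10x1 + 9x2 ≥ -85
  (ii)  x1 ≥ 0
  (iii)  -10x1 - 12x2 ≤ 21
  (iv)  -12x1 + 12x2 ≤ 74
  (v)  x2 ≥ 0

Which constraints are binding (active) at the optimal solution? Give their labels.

(i) and (iv)

Feasible corners and P = -x1 - 5x2:
  (281/2, 440/3) → P = -5243/6
  (17/2, 0) → P = -17/2
  (0, 37/6) → P = -185/6
  (0, 0) → P = 0

The minimum is at (281/2, 440/3). Substituting into each constraint, equality holds for (i) and (iv); the remaining constraints have slack.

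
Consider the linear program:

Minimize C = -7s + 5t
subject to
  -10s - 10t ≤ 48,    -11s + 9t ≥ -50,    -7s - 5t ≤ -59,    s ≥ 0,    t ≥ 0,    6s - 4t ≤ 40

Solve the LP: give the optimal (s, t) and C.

s = 16, t = 14, minimum C = -42

Extreme points and C = -7s + 5t:
  (781/118, 299/118) → C = -1986/59
  (16, 14) → C = -42
  (0, 59/5) → C = 59
The feasible region is unbounded (it extends along (0, 1), (2, 3)), but C strictly increases along every unbounded feasible direction, so there is no improving ray and the minimum is attained at a vertex.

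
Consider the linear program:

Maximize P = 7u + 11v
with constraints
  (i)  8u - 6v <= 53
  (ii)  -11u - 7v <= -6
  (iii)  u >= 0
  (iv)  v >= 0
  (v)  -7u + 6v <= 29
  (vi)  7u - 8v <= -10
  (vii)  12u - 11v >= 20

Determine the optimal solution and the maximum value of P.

Extreme points and P = 7u + 11v:
  (22, 41/2) → P = 759/2
  (463/16, 119/4) → P = 8477/16
  (270/19, 260/19) → P = 250

u = 463/16, v = 119/4, maximum P = 8477/16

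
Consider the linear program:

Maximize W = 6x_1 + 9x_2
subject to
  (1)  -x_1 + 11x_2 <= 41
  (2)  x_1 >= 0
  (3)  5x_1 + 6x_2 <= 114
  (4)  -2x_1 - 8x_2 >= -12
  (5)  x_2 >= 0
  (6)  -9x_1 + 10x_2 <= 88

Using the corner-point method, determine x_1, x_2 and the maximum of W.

x_1 = 6, x_2 = 0, maximum W = 36

Vertices and W = 6x_1 + 9x_2:
  (0, 3/2) → W = 27/2
  (0, 0) → W = 0
  (6, 0) → W = 36

At the optimal vertex, -2x_1 - 8x_2 = -12 and x_2 = 0.
Solving simultaneously gives x_1 = 6, x_2 = 0.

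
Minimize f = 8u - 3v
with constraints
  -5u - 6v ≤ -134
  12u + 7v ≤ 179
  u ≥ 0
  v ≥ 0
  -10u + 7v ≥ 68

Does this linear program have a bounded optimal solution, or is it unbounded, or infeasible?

bounded optimum

Feasible corners and f = 8u - 3v:
  (136/37, 713/37) → f = -1051/37
  (0, 67/3) → f = -67
  (0, 179/7) → f = -537/7
The feasible region has finitely many vertices and no improving ray; the minimum is -537/7 at (0, 179/7).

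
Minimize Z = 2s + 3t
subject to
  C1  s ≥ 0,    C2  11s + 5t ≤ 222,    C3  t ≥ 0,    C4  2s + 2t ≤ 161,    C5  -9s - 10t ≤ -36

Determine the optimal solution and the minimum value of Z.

Corner points and Z = 2s + 3t:
  (0, 222/5) → Z = 666/5
  (0, 18/5) → Z = 54/5
  (222/11, 0) → Z = 444/11
  (4, 0) → Z = 8

The optimum lies where t = 0 and -9s - 10t = -36.
Solving simultaneously gives s = 4, t = 0.

s = 4, t = 0, minimum Z = 8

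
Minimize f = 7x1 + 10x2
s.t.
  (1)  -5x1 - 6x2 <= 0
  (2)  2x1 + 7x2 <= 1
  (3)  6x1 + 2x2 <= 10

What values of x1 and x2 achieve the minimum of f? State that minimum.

Extreme points and f = 7x1 + 10x2:
  (-6/23, 5/23) → f = 8/23
  (30/13, -25/13) → f = -40/13
  (34/19, -7/19) → f = 168/19

At the optimal vertex, -5x1 - 6x2 = 0 and 6x1 + 2x2 = 10.
Solving simultaneously gives x1 = 30/13, x2 = -25/13.

x1 = 30/13, x2 = -25/13, minimum f = -40/13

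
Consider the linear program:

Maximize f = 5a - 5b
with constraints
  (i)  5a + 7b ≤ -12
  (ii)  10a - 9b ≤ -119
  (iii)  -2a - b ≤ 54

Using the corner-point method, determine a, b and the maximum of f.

Extreme points and f = 5a - 5b:
  (-941/115, 95/23) → f = -1416/23
  (-122/3, 82/3) → f = -340
  (-605/28, -151/14) → f = -1515/28

The binding constraints are 10a - 9b = -119 and -2a - b = 54.
Solving simultaneously gives a = -605/28, b = -151/14.

a = -605/28, b = -151/14, maximum f = -1515/28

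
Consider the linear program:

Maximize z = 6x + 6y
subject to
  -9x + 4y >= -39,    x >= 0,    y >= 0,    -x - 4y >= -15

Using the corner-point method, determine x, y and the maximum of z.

Corner points and z = 6x + 6y:
  (13/3, 0) → z = 26
  (27/5, 12/5) → z = 234/5
  (0, 0) → z = 0
  (0, 15/4) → z = 45/2

The binding constraints are -9x + 4y = -39 and -x - 4y = -15.
Solving simultaneously gives x = 27/5, y = 12/5.

x = 27/5, y = 12/5, maximum z = 234/5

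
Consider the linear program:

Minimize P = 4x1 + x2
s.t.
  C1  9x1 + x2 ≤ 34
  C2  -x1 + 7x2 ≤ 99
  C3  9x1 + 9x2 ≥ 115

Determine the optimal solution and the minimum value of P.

x1 = -43/36, x2 = 503/36, minimum P = 331/36

Corner points and P = 4x1 + x2:
  (139/64, 925/64) → P = 1481/64
  (191/72, 81/8) → P = 1493/72
  (-43/36, 503/36) → P = 331/36

At the optimal vertex, -x1 + 7x2 = 99 and 9x1 + 9x2 = 115.
Solving simultaneously gives x1 = -43/36, x2 = 503/36.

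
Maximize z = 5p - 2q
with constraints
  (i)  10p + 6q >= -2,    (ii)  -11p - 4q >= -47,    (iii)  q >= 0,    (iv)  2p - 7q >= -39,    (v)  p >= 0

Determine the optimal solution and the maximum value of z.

p = 47/11, q = 0, maximum z = 235/11

Vertices and z = 5p - 2q:
  (47/11, 0) → z = 235/11
  (173/85, 523/85) → z = -181/85
  (0, 0) → z = 0
  (0, 39/7) → z = -78/7

The optimum lies where -11p - 4q = -47 and q = 0.
Solving simultaneously gives p = 47/11, q = 0.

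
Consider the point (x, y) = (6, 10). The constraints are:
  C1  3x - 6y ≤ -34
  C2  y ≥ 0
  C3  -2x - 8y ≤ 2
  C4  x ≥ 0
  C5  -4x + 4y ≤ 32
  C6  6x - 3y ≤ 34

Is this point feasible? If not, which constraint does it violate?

feasible

C1: -42 ≤ -34 ✓
C2: 10 ≥ 0 ✓
C3: -92 ≤ 2 ✓
C4: 6 ≥ 0 ✓
C5: 16 ≤ 32 ✓
C6: 6 ≤ 34 ✓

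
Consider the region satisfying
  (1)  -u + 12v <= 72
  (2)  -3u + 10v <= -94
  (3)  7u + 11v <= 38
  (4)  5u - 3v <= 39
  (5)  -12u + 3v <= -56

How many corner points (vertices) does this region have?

Intersecting each pair of boundary lines and keeping only the points that satisfy every inequality leaves:
  (108/41, -353/41)
  (278/111, -320/37)
  (17/7, -188/21)

3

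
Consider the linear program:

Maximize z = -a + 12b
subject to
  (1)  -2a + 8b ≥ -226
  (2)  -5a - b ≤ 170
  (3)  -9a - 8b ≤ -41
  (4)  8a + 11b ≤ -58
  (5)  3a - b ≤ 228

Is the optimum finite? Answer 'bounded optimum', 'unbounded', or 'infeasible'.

infeasible

The boundaries -2a + 8b = -226 and -5a - b = 170 meet at (-27, -35), but that point violates -9a - 8b ≤ -41. Every candidate vertex is excluded by some other constraint, so the feasible region is empty.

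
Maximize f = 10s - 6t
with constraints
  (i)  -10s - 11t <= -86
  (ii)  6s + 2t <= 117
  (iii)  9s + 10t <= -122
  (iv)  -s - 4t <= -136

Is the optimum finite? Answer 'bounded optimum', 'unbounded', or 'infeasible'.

The boundaries -10s - 11t = -86 and -s - 4t = -136 meet at (-1152/29, 1274/29), but that point violates 9s + 10t ≤ -122. Every candidate vertex is excluded by some other constraint, so the feasible region is empty.

infeasible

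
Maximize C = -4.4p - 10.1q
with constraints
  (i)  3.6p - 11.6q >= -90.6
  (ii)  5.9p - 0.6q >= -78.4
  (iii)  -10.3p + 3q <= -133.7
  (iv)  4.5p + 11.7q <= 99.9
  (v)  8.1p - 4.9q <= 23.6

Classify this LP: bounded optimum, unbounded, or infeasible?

infeasible

The boundaries 3.6p - 11.6q = -90.6 and 5.9p - 0.6q = -78.4 meet at (-21377/1657, 12615/3314), but that point violates -10.3p + 3q ≤ -133.7. Every candidate vertex is excluded by some other constraint, so the feasible region is empty.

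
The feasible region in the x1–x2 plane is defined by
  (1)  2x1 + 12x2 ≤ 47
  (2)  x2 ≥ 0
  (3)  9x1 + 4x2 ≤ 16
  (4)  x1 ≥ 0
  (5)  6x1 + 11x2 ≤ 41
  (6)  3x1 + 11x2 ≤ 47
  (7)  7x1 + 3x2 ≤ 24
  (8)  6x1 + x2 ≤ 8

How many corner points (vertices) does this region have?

5

Intersecting each pair of boundary lines and keeping only the points that satisfy every inequality leaves:
  (0, 0)
  (4/3, 0)
  (4/25, 91/25)
  (16/15, 8/5)
  (0, 41/11)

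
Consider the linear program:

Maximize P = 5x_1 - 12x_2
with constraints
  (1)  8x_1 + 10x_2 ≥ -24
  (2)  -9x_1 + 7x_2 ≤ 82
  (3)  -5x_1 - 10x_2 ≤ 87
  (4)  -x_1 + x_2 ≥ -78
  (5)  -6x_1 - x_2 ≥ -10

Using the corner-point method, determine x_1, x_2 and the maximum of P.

x_1 = 31/13, x_2 = -56/13, maximum P = 827/13

Corner points and P = 5x_1 - 12x_2:
  (-494/73, 220/73) → P = -70
  (31/13, -56/13) → P = 827/13
  (-4/17, 194/17) → P = -2348/17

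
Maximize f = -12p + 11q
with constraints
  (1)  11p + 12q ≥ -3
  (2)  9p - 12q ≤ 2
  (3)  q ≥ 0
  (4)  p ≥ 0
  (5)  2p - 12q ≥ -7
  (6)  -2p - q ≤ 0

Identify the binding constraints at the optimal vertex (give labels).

(4) and (5)

Extreme points and f = -12p + 11q:
  (2/9, 0) → f = -8/3
  (9/7, 67/84) → f = -559/84
  (0, 0) → f = 0
  (0, 7/12) → f = 77/12

The maximum is at (0, 7/12). Substituting into each constraint, equality holds for (4) and (5); the remaining constraints have slack.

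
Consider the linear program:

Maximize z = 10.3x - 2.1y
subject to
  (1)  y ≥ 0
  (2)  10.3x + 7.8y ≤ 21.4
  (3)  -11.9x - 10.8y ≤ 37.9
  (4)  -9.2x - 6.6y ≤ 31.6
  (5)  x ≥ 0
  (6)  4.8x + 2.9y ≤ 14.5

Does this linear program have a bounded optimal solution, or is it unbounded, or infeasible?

Corner points and z = 10.3x - 2.1y:
  (214/103, 0) → z = 21.4
  (0, 0) → z = 0
  (0, 107/39) → z = -749/130
The feasible region has finitely many vertices and no improving ray; the maximum is 21.4 at (214/103, 0).

bounded optimum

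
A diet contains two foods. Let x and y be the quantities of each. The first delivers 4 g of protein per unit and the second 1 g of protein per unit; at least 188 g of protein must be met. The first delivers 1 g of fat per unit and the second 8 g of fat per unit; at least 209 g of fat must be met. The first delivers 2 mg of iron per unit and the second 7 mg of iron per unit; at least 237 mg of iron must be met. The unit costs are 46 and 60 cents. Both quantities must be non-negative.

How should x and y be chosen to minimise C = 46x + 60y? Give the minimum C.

x = 83/2, y = 22, minimum C = 3229

The feasible region is unbounded (it extends along (0, 1), (1, 0)), but C strictly increases along every unbounded feasible direction, so there is no improving ray and the minimum is attained at a vertex.

At the optimal vertex, 4x + y = 188 and 2x + 7y = 237.
Solving simultaneously gives x = 83/2, y = 22.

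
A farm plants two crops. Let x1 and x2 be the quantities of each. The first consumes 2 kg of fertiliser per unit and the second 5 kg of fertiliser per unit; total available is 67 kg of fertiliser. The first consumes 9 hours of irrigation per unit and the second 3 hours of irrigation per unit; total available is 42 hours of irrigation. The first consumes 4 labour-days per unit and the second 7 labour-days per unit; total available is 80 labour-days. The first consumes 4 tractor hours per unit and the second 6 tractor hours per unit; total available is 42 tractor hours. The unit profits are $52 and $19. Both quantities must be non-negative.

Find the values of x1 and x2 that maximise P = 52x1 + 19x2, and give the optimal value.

x1 = 3, x2 = 5, maximum P = 251

Vertices and P = 52x1 + 19x2:
  (0, 0) → P = 0
  (0, 7) → P = 133
  (14/3, 0) → P = 728/3
  (3, 5) → P = 251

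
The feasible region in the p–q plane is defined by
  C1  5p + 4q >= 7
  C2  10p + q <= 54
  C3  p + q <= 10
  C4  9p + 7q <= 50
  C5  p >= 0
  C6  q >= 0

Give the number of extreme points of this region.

5

Intersecting each pair of boundary lines and keeping only the points that satisfy every inequality leaves:
  (0, 7/4)
  (7/5, 0)
  (328/61, 14/61)
  (27/5, 0)
  (0, 50/7)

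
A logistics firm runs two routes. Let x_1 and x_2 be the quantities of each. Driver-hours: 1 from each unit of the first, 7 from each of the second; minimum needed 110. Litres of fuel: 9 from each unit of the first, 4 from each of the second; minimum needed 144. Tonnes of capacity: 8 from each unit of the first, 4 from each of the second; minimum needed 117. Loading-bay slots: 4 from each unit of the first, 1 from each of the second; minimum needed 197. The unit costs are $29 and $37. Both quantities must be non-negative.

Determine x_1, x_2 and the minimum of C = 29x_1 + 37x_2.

x_1 = 47, x_2 = 9, minimum C = 1696

Corner points and C = 29x_1 + 37x_2:
  (0, 197) → C = 7289
  (110, 0) → C = 3190
  (47, 9) → C = 1696
The feasible region is unbounded (it extends along (0, 1), (1, 0)), but C strictly increases along every unbounded feasible direction, so there is no improving ray and the minimum is attained at a vertex.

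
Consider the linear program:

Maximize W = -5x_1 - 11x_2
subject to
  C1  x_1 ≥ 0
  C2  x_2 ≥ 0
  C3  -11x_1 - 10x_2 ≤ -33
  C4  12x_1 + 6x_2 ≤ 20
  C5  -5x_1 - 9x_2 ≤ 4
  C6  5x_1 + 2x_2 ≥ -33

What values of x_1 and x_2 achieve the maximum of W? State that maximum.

Vertices and W = -5x_1 - 11x_2:
  (0, 33/10) → W = -363/10
  (0, 10/3) → W = -110/3
  (1/27, 88/27) → W = -973/27

x_1 = 1/27, x_2 = 88/27, maximum W = -973/27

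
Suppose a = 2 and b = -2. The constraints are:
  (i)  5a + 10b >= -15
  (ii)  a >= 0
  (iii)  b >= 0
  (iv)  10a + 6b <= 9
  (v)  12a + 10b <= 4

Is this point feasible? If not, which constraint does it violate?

not feasible — violates (iii)

Constraint (iii): b = -2, which is not ≥ 0. All other constraints are satisfied.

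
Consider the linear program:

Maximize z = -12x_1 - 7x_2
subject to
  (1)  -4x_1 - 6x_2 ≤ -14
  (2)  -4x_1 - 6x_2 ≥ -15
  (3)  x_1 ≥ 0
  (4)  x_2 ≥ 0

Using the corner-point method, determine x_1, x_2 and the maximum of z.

x_1 = 0, x_2 = 7/3, maximum z = -49/3

Feasible corners and z = -12x_1 - 7x_2:
  (0, 7/3) → z = -49/3
  (7/2, 0) → z = -42
  (0, 5/2) → z = -35/2
  (15/4, 0) → z = -45

The binding constraints are -4x_1 - 6x_2 = -14 and x_1 = 0.
Solving simultaneously gives x_1 = 0, x_2 = 7/3.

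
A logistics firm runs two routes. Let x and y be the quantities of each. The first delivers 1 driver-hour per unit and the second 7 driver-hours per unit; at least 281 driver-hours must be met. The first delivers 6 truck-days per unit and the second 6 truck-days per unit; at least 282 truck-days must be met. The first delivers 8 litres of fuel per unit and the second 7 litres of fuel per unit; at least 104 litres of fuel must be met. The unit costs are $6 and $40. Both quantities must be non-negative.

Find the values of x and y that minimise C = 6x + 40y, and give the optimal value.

x = 8, y = 39, minimum C = 1608

Corner points and C = 6x + 40y:
  (0, 47) → C = 1880
  (281, 0) → C = 1686
  (8, 39) → C = 1608
The feasible region is unbounded (it extends along (0, 1), (1, 0)), but C strictly increases along every unbounded feasible direction, so there is no improving ray and the minimum is attained at a vertex.

The binding constraints are x + 7y = 281 and 6x + 6y = 282.
Solving simultaneously gives x = 8, y = 39.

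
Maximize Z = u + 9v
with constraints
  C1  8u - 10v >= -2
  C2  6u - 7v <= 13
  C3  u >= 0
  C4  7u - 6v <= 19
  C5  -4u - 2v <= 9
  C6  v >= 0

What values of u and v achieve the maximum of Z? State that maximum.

Extreme points and Z = u + 9v:
  (0, 1/5) → Z = 9/5
  (101/11, 83/11) → Z = 848/11
  (55/13, 23/13) → Z = 262/13
  (13/6, 0) → Z = 13/6
  (0, 0) → Z = 0

u = 101/11, v = 83/11, maximum Z = 848/11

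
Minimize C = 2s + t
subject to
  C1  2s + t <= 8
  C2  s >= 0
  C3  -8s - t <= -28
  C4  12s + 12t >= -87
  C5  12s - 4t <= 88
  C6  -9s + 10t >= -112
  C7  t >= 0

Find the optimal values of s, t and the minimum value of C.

s = 7/2, t = 0, minimum C = 7

Feasible corners and C = 2s + t:
  (10/3, 4/3) → C = 8
  (4, 0) → C = 8
  (7/2, 0) → C = 7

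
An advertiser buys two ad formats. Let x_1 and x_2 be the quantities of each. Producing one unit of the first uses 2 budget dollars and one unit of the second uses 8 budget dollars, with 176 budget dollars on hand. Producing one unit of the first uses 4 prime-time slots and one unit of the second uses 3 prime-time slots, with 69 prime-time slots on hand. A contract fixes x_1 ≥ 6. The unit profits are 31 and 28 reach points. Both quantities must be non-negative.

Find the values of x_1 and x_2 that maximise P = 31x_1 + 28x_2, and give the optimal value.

x_1 = 6, x_2 = 15, maximum P = 606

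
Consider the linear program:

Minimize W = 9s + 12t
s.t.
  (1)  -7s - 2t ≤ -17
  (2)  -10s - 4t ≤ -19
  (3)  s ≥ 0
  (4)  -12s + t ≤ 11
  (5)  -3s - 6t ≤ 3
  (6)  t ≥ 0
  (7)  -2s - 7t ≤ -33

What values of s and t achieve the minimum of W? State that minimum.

s = 53/45, t = 197/45, minimum W = 947/15

The feasible region is unbounded (it extends along (1, 12), (1, 0)), but W strictly increases along every unbounded feasible direction, so there is no improving ray and the minimum is attained at a vertex.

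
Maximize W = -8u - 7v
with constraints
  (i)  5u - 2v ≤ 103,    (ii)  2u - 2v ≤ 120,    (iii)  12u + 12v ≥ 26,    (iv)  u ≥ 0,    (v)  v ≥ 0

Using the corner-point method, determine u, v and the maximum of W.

u = 0, v = 13/6, maximum W = -91/6

Corner points and W = -8u - 7v:
  (103/5, 0) → W = -824/5
  (0, 13/6) → W = -91/6
  (13/6, 0) → W = -52/3
The feasible region is unbounded (it extends along (0, 1), (2, 5)), but W strictly decreases along every unbounded feasible direction, so there is no improving ray and the maximum is attained at a vertex.

At the optimal vertex, 12u + 12v = 26 and u = 0.
Solving simultaneously gives u = 0, v = 13/6.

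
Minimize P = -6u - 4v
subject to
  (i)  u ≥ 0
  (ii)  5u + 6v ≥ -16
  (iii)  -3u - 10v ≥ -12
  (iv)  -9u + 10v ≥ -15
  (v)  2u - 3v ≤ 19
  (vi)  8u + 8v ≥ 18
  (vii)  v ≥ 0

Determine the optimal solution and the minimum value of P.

u = 9/4, v = 21/40, minimum P = -78/5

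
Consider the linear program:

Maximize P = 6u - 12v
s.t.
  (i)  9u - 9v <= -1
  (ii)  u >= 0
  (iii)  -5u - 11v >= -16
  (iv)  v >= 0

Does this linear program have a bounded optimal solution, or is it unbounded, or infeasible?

bounded optimum

Feasible corners and P = 6u - 12v:
  (0, 1/9) → P = -4/3
  (133/144, 149/144) → P = -55/8
  (0, 16/11) → P = -192/11
The feasible region has finitely many vertices and no improving ray; the maximum is -4/3 at (0, 1/9).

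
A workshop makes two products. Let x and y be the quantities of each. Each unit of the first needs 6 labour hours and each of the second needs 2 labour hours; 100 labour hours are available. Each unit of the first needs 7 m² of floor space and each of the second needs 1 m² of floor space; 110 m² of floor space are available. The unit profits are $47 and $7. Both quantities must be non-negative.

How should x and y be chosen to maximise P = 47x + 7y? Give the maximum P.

Vertices and P = 47x + 7y:
  (0, 0) → P = 0
  (0, 50) → P = 350
  (110/7, 0) → P = 5170/7
  (15, 5) → P = 740

The binding constraints are 6x + 2y = 100 and 7x + y = 110.
Solving simultaneously gives x = 15, y = 5.

x = 15, y = 5, maximum P = 740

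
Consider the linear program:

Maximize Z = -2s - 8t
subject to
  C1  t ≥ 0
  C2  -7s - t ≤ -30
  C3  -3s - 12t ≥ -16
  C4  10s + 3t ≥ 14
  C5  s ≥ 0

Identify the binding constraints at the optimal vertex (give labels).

Extreme points and Z = -2s - 8t:
  (30/7, 0) → Z = -60/7
  (16/3, 0) → Z = -32/3
  (344/81, 22/81) → Z = -32/3

The maximum is at (30/7, 0). Substituting into each constraint, equality holds for C1 and C2; the remaining constraints have slack.

C1 and C2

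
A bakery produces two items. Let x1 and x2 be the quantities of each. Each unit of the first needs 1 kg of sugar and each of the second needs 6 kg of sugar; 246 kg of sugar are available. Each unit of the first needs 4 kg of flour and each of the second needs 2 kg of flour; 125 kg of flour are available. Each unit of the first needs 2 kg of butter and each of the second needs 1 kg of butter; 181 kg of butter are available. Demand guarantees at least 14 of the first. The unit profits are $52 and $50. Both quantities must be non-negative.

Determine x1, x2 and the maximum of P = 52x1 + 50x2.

Vertices and P = 52x1 + 50x2:
  (125/4, 0) → P = 1625
  (14, 0) → P = 728
  (14, 69/2) → P = 2453

At the optimal vertex, 4x1 + 2x2 = 125 and x1 = 14.
Solving simultaneously gives x1 = 14, x2 = 69/2.

x1 = 14, x2 = 69/2, maximum P = 2453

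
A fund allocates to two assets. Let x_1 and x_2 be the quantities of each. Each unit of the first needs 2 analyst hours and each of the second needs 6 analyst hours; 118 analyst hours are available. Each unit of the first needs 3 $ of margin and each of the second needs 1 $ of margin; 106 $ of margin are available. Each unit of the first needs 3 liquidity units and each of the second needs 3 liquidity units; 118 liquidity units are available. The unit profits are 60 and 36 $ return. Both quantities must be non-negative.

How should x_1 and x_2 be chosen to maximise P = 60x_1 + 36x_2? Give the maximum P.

Feasible corners and P = 60x_1 + 36x_2:
  (0, 0) → P = 0
  (0, 59/3) → P = 708
  (106/3, 0) → P = 2120
  (59/2, 59/6) → P = 2124
  (100/3, 6) → P = 2216

x_1 = 100/3, x_2 = 6, maximum P = 2216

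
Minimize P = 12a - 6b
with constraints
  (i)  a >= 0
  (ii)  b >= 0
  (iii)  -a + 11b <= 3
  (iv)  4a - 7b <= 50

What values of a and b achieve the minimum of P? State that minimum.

a = 0, b = 3/11, minimum P = -18/11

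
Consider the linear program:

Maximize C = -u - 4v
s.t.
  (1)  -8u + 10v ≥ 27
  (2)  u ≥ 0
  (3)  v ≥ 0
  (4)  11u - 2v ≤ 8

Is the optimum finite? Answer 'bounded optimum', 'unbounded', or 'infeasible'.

bounded optimum

Feasible corners and C = -u - 4v:
  (0, 27/10) → C = -54/5
  (67/47, 361/94) → C = -789/47
The feasible region has finitely many vertices and no improving ray; the maximum is -54/5 at (0, 27/10).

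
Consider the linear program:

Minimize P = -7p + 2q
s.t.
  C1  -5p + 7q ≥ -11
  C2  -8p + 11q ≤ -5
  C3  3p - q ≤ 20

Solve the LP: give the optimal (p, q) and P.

p = 43/5, q = 29/5, minimum P = -243/5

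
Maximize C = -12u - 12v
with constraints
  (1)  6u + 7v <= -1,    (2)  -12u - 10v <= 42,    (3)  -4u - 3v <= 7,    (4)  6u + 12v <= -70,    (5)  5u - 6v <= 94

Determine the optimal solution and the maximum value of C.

Vertices and C = -12u - 12v:
  (21/5, -119/15) → C = 224/5
  (80/13, -137/13) → C = 684/13
  (59/8, -457/48) → C = 103/4

u = 80/13, v = -137/13, maximum C = 684/13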